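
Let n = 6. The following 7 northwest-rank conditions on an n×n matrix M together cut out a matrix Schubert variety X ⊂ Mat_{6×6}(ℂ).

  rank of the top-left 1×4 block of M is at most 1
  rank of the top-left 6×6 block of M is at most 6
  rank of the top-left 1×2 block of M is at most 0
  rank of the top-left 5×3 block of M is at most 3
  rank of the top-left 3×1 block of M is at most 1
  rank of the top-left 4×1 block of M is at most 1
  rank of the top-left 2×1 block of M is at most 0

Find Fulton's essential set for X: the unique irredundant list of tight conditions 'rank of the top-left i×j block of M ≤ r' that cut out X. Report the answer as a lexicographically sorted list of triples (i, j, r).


The tightest implied rank at each (i,j), from the 7 conditions:

  row 1: 0 0 1 1 1 1
  row 2: 0 1 2 2 2 2
  row 3: 1 2 3 3 3 3
  row 4: 1 2 3 4 4 4
  row 5: 1 2 3 4 5 5
  row 6: 1 2 3 4 5 6

giving w = (3, 2, 1, 4, 5, 6) via Δ²R.

Fulton essential set (2 of the 3 Rothe cells):

[(1, 2, 0), (2, 1, 0)]


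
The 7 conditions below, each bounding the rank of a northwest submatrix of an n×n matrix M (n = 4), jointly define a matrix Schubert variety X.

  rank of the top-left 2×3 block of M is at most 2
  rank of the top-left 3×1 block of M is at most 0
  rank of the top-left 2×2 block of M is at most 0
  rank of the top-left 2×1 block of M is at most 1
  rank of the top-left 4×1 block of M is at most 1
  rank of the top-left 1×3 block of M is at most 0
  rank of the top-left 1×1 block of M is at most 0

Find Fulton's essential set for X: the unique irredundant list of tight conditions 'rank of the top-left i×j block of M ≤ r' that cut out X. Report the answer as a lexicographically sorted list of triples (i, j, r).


Computing R[i][j] = min implied NW-rank bound (n=4, 7 conditions):

  row 1: 0  0  0  1
  row 2: 0  0  1  2
  row 3: 0  1  2  3
  row 4: 1  2  3  4

second differences of R give the permutation w = (4, 3, 2, 1).

D(w) has 6 cells with 3 SE-corners; essential set:

[(1, 3, 0), (2, 2, 0), (3, 1, 0)]


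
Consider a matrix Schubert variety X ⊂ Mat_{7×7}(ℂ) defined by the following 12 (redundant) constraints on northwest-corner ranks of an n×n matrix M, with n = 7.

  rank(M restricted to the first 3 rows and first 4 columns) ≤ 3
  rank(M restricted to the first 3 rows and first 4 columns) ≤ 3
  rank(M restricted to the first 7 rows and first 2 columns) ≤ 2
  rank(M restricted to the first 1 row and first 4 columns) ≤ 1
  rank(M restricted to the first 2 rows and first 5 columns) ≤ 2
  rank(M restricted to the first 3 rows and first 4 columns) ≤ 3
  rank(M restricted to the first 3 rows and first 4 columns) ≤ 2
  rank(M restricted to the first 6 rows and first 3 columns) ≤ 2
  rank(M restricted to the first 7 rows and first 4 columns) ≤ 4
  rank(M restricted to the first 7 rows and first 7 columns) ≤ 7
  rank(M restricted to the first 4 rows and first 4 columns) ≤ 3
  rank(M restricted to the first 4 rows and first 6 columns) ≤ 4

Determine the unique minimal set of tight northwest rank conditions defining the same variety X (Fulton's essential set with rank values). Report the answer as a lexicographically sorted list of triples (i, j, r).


Recovering R(i,j) via the rank-extension bound from the 12 conditions:

  row 1: 1  1  1  1  1  1  1
  row 2: 1  2  2  2  2  2  2
  row 3: 1  2  2  2  3  3  3
  row 4: 1  2  2  3  4  4  4
  row 5: 1  2  2  3  4  5  5
  row 6: 1  2  2  3  4  5  6
  row 7: 1  2  3  4  5  6  7

second differences of R give the permutation w = (1, 2, 5, 4, 6, 7, 3).

Rothe diagram D(w) (5 cells), 2 SE-corners (essential conditions):

[(3, 4, 2), (6, 3, 2)]


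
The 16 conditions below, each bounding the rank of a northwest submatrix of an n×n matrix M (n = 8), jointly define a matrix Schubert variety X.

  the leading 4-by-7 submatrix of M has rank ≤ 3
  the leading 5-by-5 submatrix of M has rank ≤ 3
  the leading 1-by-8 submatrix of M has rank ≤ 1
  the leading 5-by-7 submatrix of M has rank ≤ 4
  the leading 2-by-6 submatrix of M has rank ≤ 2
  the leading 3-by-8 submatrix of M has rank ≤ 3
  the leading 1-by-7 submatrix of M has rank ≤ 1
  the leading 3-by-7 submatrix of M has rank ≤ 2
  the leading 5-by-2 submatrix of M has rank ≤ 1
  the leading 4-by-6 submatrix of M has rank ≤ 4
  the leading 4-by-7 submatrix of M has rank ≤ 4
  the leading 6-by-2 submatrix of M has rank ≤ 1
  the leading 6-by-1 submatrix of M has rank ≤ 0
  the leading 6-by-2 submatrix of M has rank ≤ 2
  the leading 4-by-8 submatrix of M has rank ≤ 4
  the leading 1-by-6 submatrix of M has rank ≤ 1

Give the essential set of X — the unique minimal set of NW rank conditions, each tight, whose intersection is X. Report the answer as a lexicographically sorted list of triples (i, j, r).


The tightest implied rank at each (i,j), from the 16 conditions:

  0 | 1 | 1 | 1 | 1 | 1 | 1 | 1
  0 | 1 | 2 | 2 | 2 | 2 | 2 | 2
  0 | 1 | 2 | 2 | 2 | 2 | 2 | 3
  0 | 1 | 2 | 3 | 3 | 3 | 3 | 4
  0 | 1 | 2 | 3 | 3 | 4 | 4 | 5
  0 | 1 | 2 | 3 | 4 | 5 | 5 | 6
  1 | 2 | 3 | 4 | 5 | 6 | 6 | 7
  1 | 2 | 3 | 4 | 5 | 6 | 7 | 8

the unique w with this rank table is (2, 3, 8, 4, 6, 5, 1, 7).

|D(w)|=11, |Ess(w)|=3:

[(3, 7, 2), (5, 5, 3), (6, 1, 0)]


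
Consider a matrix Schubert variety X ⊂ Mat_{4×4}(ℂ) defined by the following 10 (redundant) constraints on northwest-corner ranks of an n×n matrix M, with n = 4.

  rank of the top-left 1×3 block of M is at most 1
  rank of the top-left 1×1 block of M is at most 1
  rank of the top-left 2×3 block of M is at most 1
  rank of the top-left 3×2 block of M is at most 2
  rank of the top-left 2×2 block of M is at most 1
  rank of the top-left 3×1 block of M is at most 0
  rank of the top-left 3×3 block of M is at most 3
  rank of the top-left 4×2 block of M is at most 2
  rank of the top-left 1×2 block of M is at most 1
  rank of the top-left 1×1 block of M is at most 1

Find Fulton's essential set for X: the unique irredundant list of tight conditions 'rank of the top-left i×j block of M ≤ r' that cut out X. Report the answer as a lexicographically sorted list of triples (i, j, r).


Rank table r_w(4×4) implied by the 10 constraints:

  0, 1, 1, 1
  0, 1, 1, 2
  0, 1, 2, 3
  1, 2, 3, 4

giving w = (2, 4, 3, 1) via Δ²R.

2 SE-corners of the 4-cell Rothe diagram give Ess(w):

[(2, 3, 1), (3, 1, 0)]


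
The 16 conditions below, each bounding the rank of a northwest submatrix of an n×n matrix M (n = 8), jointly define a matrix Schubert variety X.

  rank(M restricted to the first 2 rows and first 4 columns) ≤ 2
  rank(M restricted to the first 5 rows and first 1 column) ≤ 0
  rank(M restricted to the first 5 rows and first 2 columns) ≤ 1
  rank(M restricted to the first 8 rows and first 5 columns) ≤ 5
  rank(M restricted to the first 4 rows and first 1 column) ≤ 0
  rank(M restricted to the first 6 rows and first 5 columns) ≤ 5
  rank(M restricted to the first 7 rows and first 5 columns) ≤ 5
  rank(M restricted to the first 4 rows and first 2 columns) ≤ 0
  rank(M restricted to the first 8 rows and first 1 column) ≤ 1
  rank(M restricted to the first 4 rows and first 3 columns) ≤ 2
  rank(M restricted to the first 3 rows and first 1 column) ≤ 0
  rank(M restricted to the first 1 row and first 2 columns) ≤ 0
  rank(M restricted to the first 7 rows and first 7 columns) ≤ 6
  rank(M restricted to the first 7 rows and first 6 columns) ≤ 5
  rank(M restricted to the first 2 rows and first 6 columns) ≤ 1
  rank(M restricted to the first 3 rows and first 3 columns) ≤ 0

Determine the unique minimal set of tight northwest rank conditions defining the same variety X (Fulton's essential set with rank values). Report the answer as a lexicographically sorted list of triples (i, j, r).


Computing R[i][j] = min implied NW-rank bound (n=8, 16 conditions):

  0  0  0  1  1  1  1  1
  0  0  0  1  1  1  2  2
  0  0  0  1  2  2  3  3
  0  0  1  2  3  3  4  4
  0  1  2  3  4  4  5  5
  1  2  3  4  5  5  6  6
  1  2  3  4  5  5  6  7
  1  2  3  4  5  6  7  8

reading off 1-entries of Δ²R: w = (4, 7, 5, 3, 2, 1, 8, 6).

D(w) has 15 cells with 5 SE-corners; essential set:

[(2, 6, 1), (3, 3, 0), (4, 2, 0), (5, 1, 0), (7, 6, 5)]


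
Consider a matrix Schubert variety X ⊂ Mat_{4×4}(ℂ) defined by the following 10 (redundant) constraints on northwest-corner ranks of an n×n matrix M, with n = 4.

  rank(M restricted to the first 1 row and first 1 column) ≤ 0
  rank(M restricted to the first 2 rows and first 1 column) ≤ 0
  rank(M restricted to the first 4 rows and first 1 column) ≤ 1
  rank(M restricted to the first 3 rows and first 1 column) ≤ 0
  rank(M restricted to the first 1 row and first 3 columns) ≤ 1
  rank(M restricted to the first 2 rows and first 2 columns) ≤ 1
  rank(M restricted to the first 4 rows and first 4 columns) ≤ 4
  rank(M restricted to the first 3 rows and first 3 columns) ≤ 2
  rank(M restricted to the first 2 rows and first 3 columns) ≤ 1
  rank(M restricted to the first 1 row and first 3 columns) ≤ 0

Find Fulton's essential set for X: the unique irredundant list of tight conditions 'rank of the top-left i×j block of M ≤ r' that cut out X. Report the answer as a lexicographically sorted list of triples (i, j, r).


Recovering R(i,j) via the rank-extension bound from the 10 conditions:

  i=1: 0 | 0 | 0 | 1
  i=2: 0 | 1 | 1 | 2
  i=3: 0 | 1 | 2 | 3
  i=4: 1 | 2 | 3 | 4

the unique w with this rank table is (4, 2, 3, 1).

|D(w)|=5, |Ess(w)|=2:

[(1, 3, 0), (3, 1, 0)]


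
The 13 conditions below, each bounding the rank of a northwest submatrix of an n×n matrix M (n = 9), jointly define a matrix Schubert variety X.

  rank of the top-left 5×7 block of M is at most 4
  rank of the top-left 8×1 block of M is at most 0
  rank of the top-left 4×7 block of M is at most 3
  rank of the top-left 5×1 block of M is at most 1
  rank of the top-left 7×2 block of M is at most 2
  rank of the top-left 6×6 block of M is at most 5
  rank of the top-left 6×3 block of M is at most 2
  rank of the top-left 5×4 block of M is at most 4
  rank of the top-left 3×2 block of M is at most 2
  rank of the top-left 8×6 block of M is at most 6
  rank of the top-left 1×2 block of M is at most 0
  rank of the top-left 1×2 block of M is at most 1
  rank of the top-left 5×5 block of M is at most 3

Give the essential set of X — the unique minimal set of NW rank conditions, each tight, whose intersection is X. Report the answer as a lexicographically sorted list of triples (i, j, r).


Computing R[i][j] = min implied NW-rank bound (n=9, 13 conditions):

  row 1: 0, 0, 1, 1, 1, 1, 1, 1, 1
  row 2: 0, 1, 2, 2, 2, 2, 2, 2, 2
  row 3: 0, 1, 2, 3, 3, 3, 3, 3, 3
  row 4: 0, 1, 2, 3, 3, 3, 3, 4, 4
  row 5: 0, 1, 2, 3, 3, 4, 4, 5, 5
  row 6: 0, 1, 2, 3, 4, 5, 5, 6, 6
  row 7: 0, 1, 2, 3, 4, 5, 6, 7, 7
  row 8: 0, 1, 2, 3, 4, 5, 6, 7, 8
  row 9: 1, 2, 3, 4, 5, 6, 7, 8, 9

hence w(1..9) = (3, 2, 4, 8, 6, 5, 7, 9, 1).

4 SE-corners of the 13-cell Rothe diagram give Ess(w):

[(1, 2, 0), (4, 7, 3), (5, 5, 3), (8, 1, 0)]


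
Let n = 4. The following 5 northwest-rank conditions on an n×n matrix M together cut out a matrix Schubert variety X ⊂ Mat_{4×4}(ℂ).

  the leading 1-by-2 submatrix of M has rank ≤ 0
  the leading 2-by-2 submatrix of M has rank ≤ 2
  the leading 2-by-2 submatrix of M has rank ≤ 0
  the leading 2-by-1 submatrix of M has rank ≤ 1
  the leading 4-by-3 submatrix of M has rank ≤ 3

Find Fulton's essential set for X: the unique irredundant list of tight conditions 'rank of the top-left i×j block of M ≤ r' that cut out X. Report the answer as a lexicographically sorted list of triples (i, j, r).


Rank table r_w(4×4) implied by the 5 constraints:

  i=1: 0  0  1  1
  i=2: 0  0  1  2
  i=3: 1  1  2  3
  i=4: 1  2  3  4

the unique w with this rank table is (3, 4, 1, 2).

Fulton essential set (1 of the 4 Rothe cells):

[(2, 2, 0)]


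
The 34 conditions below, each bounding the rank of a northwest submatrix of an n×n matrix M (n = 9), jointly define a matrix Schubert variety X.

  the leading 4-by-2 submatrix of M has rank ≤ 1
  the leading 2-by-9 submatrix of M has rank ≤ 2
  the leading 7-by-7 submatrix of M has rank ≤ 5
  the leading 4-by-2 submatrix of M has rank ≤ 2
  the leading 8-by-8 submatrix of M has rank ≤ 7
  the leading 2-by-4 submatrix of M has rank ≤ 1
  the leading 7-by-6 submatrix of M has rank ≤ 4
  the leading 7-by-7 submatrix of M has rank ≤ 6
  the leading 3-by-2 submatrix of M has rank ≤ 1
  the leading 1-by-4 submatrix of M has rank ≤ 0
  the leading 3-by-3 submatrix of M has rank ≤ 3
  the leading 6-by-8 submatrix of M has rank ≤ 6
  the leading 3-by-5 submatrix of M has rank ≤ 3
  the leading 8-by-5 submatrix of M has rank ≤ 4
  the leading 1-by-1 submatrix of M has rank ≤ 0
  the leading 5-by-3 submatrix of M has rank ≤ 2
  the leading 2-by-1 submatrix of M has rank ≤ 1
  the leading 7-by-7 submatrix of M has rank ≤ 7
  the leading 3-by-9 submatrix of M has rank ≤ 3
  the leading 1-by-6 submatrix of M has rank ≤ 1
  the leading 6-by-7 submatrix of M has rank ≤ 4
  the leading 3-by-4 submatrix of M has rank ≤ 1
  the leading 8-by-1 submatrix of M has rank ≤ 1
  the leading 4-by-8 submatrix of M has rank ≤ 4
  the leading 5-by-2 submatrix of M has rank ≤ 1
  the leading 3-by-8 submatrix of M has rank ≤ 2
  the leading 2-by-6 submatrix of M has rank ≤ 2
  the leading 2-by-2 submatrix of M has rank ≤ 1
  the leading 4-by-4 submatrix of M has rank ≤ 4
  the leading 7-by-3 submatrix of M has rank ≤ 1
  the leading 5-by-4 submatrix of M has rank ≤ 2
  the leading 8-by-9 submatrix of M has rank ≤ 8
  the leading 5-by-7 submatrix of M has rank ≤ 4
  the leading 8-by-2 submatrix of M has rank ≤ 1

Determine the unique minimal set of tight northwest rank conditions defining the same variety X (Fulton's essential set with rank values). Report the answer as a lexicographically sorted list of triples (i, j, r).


Computing R[i][j] = min implied NW-rank bound (n=9, 34 conditions):

  0 0 0 0 1 1 1 1 1
  1 1 1 1 2 2 2 2 2
  1 1 1 1 2 2 2 2 3
  1 1 1 2 3 3 3 3 4
  1 1 1 2 3 4 4 4 5
  1 1 1 2 3 4 4 5 6
  1 1 1 2 3 4 5 6 7
  1 1 2 3 4 5 6 7 8
  1 2 3 4 5 6 7 8 9

reading off 1-entries of Δ²R: w = (5, 1, 9, 4, 6, 8, 7, 3, 2).

Fulton essential set (6 of the 20 Rothe cells):

[(1, 4, 0), (3, 4, 1), (3, 8, 2), (6, 7, 4), (7, 3, 1), (8, 2, 1)]


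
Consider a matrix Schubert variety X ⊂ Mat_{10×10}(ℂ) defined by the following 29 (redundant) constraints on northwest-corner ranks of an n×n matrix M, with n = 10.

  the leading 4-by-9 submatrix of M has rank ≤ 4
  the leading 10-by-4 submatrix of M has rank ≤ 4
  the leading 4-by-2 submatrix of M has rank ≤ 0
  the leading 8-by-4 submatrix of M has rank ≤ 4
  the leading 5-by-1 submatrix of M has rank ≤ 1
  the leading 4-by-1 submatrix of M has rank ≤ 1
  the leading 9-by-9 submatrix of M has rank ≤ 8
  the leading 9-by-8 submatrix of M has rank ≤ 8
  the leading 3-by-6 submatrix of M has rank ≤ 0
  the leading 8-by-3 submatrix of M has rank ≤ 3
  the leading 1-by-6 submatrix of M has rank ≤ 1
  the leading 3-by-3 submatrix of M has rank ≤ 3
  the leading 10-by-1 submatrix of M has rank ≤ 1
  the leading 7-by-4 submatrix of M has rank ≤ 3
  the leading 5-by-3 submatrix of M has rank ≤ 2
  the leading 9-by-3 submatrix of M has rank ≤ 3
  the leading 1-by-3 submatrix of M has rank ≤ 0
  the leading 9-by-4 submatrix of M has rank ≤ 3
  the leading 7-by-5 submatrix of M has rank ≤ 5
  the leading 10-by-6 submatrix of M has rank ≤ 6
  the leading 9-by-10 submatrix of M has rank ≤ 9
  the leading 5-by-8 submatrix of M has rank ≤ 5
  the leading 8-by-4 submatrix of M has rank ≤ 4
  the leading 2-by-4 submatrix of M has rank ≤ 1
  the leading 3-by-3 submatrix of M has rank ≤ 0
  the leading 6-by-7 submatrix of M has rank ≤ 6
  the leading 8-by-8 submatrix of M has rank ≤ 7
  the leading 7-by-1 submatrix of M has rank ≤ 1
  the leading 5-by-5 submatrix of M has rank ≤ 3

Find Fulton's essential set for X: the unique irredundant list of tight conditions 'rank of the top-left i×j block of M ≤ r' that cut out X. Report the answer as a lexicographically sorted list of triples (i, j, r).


Rank table r_w(10×10) implied by the 29 constraints:

  0, 0, 0, 0, 0, 0, 1, 1, 1, 1
  0, 0, 0, 0, 0, 0, 1, 2, 2, 2
  0, 0, 0, 0, 0, 0, 1, 2, 3, 3
  0, 0, 1, 1, 1, 1, 2, 3, 4, 4
  1, 1, 2, 2, 2, 2, 3, 4, 5, 5
  1, 2, 3, 3, 3, 3, 4, 5, 6, 6
  1, 2, 3, 3, 4, 4, 5, 6, 7, 7
  1, 2, 3, 3, 4, 5, 6, 7, 8, 8
  1, 2, 3, 3, 4, 5, 6, 7, 8, 9
  1, 2, 3, 4, 5, 6, 7, 8, 9, 10

second differences of R give the permutation w = (7, 8, 9, 3, 1, 2, 5, 6, 10, 4).

D(w) has 23 cells with 3 SE-corners; essential set:

[(3, 6, 0), (4, 2, 0), (9, 4, 3)]


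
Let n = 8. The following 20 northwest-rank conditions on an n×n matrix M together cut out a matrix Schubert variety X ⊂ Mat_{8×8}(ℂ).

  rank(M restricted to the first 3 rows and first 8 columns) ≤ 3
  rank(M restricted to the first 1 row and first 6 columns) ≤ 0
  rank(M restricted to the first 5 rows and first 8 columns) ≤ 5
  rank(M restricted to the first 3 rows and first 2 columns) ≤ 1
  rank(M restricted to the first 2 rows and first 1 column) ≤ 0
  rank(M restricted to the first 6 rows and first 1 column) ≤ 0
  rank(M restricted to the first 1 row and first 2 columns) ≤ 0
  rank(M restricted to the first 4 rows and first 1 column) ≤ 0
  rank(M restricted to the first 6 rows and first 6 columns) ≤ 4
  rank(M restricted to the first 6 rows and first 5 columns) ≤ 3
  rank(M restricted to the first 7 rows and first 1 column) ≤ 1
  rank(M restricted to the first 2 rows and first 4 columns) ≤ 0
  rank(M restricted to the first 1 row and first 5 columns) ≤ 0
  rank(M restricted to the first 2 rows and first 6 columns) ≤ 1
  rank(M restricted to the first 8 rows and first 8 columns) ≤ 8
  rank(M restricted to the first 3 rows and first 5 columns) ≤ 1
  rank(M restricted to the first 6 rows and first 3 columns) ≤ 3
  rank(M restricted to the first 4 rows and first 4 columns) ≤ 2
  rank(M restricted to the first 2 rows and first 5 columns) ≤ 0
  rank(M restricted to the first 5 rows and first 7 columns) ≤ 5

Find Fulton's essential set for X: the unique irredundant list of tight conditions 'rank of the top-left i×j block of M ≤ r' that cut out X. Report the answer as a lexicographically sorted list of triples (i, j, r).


Recovering R(i,j) via the rank-extension bound from the 20 conditions:

  i=1: 0 0 0 0 0 0 1 1
  i=2: 0 0 0 0 0 1 2 2
  i=3: 0 1 1 1 1 2 3 3
  i=4: 0 1 2 2 2 3 4 4
  i=5: 0 1 2 3 3 4 5 5
  i=6: 0 1 2 3 3 4 5 6
  i=7: 1 2 3 4 4 5 6 7
  i=8: 1 2 3 4 5 6 7 8

the unique w with this rank table is (7, 6, 2, 3, 4, 8, 1, 5).

D(w) has 16 cells with 4 SE-corners; essential set:

[(1, 6, 0), (2, 5, 0), (6, 1, 0), (6, 5, 3)]


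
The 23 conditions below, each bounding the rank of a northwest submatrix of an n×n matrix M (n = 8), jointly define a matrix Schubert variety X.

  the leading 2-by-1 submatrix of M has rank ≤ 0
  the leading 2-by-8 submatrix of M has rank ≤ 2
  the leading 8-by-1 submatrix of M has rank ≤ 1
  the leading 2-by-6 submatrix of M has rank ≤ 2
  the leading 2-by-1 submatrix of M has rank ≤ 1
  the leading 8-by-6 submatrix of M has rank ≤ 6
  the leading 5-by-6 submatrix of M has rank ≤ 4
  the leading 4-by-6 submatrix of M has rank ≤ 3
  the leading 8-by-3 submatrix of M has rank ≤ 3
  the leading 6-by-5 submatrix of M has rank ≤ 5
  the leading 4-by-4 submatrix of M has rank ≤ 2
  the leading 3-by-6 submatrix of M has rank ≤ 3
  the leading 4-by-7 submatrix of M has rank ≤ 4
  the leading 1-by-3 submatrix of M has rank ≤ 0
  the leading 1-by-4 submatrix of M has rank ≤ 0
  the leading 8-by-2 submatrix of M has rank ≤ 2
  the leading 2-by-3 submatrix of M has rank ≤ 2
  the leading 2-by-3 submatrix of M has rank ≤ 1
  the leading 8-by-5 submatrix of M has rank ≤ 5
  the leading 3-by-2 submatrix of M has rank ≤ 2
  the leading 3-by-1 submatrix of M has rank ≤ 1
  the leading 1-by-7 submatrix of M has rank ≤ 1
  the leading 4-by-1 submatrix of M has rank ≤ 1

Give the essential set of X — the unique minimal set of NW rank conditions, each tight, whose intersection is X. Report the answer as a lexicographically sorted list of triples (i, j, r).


The tightest implied rank at each (i,j), from the 23 conditions:

  0 0 0 0 1 1 1 1
  0 1 1 1 2 2 2 2
  1 2 2 2 3 3 3 3
  1 2 2 2 3 3 4 4
  1 2 3 3 4 4 5 5
  1 2 3 4 5 5 6 6
  1 2 3 4 5 6 7 7
  1 2 3 4 5 6 7 8

so w = (5, 2, 1, 7, 3, 4, 6, 8).

D(w) has 8 cells with 4 SE-corners; essential set:

[(1, 4, 0), (2, 1, 0), (4, 4, 2), (4, 6, 3)]


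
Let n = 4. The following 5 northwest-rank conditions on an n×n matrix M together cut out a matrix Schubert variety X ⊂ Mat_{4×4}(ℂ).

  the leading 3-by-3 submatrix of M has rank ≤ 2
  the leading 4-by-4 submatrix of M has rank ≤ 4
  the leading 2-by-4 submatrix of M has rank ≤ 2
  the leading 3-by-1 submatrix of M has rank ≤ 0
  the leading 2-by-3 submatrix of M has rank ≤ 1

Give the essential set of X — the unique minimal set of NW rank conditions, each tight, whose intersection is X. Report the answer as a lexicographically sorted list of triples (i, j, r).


Computing R[i][j] = min implied NW-rank bound (n=4, 5 conditions):

  0 | 1 | 1 | 1
  0 | 1 | 1 | 2
  0 | 1 | 2 | 3
  1 | 2 | 3 | 4

hence w(1..4) = (2, 4, 3, 1).

2 SE-corners of the 4-cell Rothe diagram give Ess(w):

[(2, 3, 1), (3, 1, 0)]


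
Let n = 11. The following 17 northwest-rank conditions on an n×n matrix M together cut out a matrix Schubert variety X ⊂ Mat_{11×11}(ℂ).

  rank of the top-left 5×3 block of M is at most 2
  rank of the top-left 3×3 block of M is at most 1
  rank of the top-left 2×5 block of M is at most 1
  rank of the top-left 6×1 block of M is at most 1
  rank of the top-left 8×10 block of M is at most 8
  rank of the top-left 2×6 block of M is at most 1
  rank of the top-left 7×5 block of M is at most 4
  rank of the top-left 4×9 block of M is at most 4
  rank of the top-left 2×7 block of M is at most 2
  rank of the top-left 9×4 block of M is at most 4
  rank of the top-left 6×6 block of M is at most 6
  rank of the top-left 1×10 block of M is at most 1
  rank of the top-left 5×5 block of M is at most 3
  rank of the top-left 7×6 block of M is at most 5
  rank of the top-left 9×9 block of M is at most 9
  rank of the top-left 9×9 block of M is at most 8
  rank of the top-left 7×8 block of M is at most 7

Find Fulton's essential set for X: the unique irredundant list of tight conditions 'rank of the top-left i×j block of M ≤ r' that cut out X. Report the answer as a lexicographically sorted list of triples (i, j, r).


Reconstructing r_w from the 17 given conditions:

  row 1: 1  1  1  1  1  1  1  1  1  1  1
  row 2: 1  1  1  1  1  1  2  2  2  2  2
  row 3: 1  1  1  2  2  2  3  3  3  3  3
  row 4: 1  2  2  3  3  3  4  4  4  4  4
  row 5: 1  2  2  3  3  4  5  5  5  5  5
  row 6: 1  2  3  4  4  5  6  6  6  6  6
  row 7: 1  2  3  4  4  5  6  7  7  7  7
  row 8: 1  2  3  4  5  6  7  8  8  8  8
  row 9: 1  2  3  4  5  6  7  8  8  9  9
  row 10: 1  2  3  4  5  6  7  8  9  10  10
  row 11: 1  2  3  4  5  6  7  8  9  10  11

so w = (1, 7, 4, 2, 6, 3, 8, 5, 10, 9, 11).

6 SE-corners of the 11-cell Rothe diagram give Ess(w):

[(2, 6, 1), (3, 3, 1), (5, 3, 2), (5, 5, 3), (7, 5, 4), (9, 9, 8)]


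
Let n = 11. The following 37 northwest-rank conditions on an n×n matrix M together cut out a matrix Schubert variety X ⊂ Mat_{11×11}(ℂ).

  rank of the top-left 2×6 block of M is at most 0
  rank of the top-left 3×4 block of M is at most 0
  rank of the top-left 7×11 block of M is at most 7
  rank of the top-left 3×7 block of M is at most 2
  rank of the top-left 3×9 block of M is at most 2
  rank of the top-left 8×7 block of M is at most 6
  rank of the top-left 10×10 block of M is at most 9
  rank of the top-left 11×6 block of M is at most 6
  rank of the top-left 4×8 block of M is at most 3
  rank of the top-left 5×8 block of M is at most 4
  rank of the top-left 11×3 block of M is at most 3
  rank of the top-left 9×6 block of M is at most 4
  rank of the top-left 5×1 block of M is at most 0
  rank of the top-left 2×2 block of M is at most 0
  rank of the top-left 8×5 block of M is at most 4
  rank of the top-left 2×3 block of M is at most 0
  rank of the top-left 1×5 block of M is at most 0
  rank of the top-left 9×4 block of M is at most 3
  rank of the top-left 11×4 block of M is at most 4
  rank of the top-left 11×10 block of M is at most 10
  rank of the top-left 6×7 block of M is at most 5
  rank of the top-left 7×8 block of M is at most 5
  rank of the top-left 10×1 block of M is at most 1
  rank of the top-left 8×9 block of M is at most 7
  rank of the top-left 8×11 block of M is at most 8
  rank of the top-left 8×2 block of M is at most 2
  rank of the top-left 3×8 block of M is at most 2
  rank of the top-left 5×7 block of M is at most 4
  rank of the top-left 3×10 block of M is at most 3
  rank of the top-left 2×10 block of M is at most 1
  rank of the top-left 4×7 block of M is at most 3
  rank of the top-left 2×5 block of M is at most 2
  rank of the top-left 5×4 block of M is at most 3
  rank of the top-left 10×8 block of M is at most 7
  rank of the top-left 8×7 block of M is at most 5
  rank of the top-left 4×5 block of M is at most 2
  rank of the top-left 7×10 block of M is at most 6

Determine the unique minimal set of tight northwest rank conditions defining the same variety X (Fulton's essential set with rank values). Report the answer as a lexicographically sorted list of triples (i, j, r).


Reconstructing r_w from the 37 given conditions:

  0 | 0 | 0 | 0 | 0 | 0 | 1 | 1 | 1 | 1 | 1
  0 | 0 | 0 | 0 | 0 | 0 | 1 | 1 | 1 | 1 | 2
  0 | 0 | 0 | 0 | 1 | 1 | 2 | 2 | 2 | 2 | 3
  0 | 1 | 1 | 1 | 2 | 2 | 3 | 3 | 3 | 3 | 4
  0 | 1 | 2 | 2 | 3 | 3 | 4 | 4 | 4 | 4 | 5
  1 | 2 | 3 | 3 | 4 | 4 | 5 | 5 | 5 | 5 | 6
  1 | 2 | 3 | 3 | 4 | 4 | 5 | 5 | 6 | 6 | 7
  1 | 2 | 3 | 3 | 4 | 4 | 5 | 6 | 7 | 7 | 8
  1 | 2 | 3 | 3 | 4 | 4 | 5 | 6 | 7 | 8 | 9
  1 | 2 | 3 | 4 | 5 | 5 | 6 | 7 | 8 | 9 | 10
  1 | 2 | 3 | 4 | 5 | 6 | 7 | 8 | 9 | 10 | 11

giving w = (7, 11, 5, 2, 3, 1, 9, 8, 10, 4, 6) via Δ²R.

Fulton essential set (7 of the 28 Rothe cells):

[(2, 6, 0), (2, 10, 1), (3, 4, 0), (5, 1, 0), (7, 8, 5), (9, 4, 3), (9, 6, 4)]


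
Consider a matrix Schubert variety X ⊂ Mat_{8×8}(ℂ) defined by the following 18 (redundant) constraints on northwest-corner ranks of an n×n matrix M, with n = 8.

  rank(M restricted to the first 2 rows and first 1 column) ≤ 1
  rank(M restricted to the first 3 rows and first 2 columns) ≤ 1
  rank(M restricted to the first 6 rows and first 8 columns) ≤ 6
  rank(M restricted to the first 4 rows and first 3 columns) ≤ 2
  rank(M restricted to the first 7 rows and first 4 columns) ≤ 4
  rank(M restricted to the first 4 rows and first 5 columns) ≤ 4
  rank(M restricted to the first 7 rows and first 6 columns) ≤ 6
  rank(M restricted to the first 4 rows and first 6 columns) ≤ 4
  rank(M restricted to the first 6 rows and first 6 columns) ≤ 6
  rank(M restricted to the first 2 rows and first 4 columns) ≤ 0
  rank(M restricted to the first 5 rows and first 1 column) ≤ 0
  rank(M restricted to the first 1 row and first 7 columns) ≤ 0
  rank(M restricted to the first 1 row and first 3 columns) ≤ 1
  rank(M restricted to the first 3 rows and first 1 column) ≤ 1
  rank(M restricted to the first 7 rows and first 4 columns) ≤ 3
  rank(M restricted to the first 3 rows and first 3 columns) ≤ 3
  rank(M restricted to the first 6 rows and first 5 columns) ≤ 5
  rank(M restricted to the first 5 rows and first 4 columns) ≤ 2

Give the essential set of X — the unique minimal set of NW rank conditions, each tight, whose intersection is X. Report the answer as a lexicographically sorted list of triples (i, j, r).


Reconstructing r_w from the 18 given conditions:

  R[1]: 0 0 0 0 0 0 0 1
  R[2]: 0 0 0 0 1 1 1 2
  R[3]: 0 1 1 1 2 2 2 3
  R[4]: 0 1 2 2 3 3 3 4
  R[5]: 0 1 2 2 3 4 4 5
  R[6]: 1 2 3 3 4 5 5 6
  R[7]: 1 2 3 3 4 5 6 7
  R[8]: 1 2 3 4 5 6 7 8

the unique w with this rank table is (8, 5, 2, 3, 6, 1, 7, 4).

Fulton essential set (5 of the 16 Rothe cells):

[(1, 7, 0), (2, 4, 0), (5, 1, 0), (5, 4, 2), (7, 4, 3)]


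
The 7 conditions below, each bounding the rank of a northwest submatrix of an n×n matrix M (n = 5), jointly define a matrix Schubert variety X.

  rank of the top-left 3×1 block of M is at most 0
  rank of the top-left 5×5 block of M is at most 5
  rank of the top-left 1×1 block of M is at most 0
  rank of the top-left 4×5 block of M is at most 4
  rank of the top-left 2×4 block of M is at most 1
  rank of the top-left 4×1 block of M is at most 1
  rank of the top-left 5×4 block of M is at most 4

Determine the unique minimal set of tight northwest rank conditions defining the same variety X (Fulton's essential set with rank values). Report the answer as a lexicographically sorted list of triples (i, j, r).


Rank table r_w(5×5) implied by the 7 constraints:

  row 1: 0  1  1  1  1
  row 2: 0  1  1  1  2
  row 3: 0  1  2  2  3
  row 4: 1  2  3  3  4
  row 5: 1  2  3  4  5

reading off 1-entries of Δ²R: w = (2, 5, 3, 1, 4).

Rothe diagram D(w) (5 cells), 2 SE-corners (essential conditions):

[(2, 4, 1), (3, 1, 0)]


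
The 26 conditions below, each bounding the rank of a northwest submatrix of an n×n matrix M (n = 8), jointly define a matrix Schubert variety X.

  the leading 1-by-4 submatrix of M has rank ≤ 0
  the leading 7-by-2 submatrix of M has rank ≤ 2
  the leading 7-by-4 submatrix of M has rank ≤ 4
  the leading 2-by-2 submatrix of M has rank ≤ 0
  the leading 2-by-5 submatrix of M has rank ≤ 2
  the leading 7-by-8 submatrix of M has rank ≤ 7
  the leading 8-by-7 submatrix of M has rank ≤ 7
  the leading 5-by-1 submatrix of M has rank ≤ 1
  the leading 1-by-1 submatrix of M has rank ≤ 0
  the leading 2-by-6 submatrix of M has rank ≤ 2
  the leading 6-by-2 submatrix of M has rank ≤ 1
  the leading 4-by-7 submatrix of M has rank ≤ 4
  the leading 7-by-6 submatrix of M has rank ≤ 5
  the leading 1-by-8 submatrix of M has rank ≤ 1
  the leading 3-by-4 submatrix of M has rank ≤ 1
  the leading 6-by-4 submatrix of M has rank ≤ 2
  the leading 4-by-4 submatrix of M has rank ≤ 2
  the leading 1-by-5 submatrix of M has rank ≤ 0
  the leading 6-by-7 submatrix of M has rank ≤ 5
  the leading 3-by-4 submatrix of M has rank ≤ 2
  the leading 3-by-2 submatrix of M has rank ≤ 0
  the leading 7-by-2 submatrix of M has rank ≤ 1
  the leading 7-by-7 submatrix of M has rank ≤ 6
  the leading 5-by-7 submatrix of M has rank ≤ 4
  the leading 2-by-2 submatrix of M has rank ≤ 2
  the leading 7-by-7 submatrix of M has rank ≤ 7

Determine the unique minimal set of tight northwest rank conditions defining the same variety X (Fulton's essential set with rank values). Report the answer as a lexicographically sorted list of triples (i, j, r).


Computing R[i][j] = min implied NW-rank bound (n=8, 26 conditions):

  0, 0, 0, 0, 0, 1, 1, 1
  0, 0, 1, 1, 1, 2, 2, 2
  0, 0, 1, 1, 2, 3, 3, 3
  1, 1, 2, 2, 3, 4, 4, 4
  1, 1, 2, 2, 3, 4, 4, 5
  1, 1, 2, 2, 3, 4, 5, 6
  1, 1, 2, 3, 4, 5, 6, 7
  1, 2, 3, 4, 5, 6, 7, 8

second differences of R give the permutation w = (6, 3, 5, 1, 8, 7, 4, 2).

Rothe diagram D(w) (16 cells), 6 SE-corners (essential conditions):

[(1, 5, 0), (3, 2, 0), (3, 4, 1), (5, 7, 4), (6, 4, 2), (7, 2, 1)]


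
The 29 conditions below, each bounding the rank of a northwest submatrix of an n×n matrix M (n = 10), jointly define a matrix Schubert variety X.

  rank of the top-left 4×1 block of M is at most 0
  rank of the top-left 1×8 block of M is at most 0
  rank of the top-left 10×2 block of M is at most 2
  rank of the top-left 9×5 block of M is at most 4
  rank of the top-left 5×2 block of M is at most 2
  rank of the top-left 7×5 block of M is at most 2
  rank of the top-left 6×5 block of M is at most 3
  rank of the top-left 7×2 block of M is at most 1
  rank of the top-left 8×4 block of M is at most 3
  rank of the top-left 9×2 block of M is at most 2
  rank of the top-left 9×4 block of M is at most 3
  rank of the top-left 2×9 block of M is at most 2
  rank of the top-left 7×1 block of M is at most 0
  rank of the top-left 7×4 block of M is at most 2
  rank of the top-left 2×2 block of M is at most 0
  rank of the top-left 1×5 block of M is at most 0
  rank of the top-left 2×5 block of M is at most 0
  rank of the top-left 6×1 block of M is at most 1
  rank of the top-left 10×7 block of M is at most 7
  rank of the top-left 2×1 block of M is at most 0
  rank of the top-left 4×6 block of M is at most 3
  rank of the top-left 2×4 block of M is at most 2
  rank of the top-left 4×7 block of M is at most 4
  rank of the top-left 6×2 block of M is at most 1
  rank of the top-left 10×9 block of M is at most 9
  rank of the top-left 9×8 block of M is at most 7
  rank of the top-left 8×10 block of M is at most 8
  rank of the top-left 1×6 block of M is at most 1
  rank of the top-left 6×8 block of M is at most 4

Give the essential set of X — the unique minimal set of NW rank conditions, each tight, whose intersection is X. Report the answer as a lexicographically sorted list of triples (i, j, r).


Rank table r_w(10×10) implied by the 29 constraints:

  0 0 0 0 0 0 0 0 1 1
  0 0 0 0 0 1 1 1 2 2
  0 1 1 1 1 2 2 2 3 3
  0 1 2 2 2 3 3 3 4 4
  0 1 2 2 2 3 4 4 5 5
  0 1 2 2 2 3 4 4 5 6
  0 1 2 2 2 3 4 5 6 7
  1 2 3 3 3 4 5 6 7 8
  1 2 3 3 4 5 6 7 8 9
  1 2 3 4 5 6 7 8 9 10

so w = (9, 6, 2, 3, 7, 10, 8, 1, 5, 4).

Rothe diagram D(w) (26 cells), 6 SE-corners (essential conditions):

[(1, 8, 0), (2, 5, 0), (6, 8, 4), (7, 1, 0), (7, 5, 2), (9, 4, 3)]


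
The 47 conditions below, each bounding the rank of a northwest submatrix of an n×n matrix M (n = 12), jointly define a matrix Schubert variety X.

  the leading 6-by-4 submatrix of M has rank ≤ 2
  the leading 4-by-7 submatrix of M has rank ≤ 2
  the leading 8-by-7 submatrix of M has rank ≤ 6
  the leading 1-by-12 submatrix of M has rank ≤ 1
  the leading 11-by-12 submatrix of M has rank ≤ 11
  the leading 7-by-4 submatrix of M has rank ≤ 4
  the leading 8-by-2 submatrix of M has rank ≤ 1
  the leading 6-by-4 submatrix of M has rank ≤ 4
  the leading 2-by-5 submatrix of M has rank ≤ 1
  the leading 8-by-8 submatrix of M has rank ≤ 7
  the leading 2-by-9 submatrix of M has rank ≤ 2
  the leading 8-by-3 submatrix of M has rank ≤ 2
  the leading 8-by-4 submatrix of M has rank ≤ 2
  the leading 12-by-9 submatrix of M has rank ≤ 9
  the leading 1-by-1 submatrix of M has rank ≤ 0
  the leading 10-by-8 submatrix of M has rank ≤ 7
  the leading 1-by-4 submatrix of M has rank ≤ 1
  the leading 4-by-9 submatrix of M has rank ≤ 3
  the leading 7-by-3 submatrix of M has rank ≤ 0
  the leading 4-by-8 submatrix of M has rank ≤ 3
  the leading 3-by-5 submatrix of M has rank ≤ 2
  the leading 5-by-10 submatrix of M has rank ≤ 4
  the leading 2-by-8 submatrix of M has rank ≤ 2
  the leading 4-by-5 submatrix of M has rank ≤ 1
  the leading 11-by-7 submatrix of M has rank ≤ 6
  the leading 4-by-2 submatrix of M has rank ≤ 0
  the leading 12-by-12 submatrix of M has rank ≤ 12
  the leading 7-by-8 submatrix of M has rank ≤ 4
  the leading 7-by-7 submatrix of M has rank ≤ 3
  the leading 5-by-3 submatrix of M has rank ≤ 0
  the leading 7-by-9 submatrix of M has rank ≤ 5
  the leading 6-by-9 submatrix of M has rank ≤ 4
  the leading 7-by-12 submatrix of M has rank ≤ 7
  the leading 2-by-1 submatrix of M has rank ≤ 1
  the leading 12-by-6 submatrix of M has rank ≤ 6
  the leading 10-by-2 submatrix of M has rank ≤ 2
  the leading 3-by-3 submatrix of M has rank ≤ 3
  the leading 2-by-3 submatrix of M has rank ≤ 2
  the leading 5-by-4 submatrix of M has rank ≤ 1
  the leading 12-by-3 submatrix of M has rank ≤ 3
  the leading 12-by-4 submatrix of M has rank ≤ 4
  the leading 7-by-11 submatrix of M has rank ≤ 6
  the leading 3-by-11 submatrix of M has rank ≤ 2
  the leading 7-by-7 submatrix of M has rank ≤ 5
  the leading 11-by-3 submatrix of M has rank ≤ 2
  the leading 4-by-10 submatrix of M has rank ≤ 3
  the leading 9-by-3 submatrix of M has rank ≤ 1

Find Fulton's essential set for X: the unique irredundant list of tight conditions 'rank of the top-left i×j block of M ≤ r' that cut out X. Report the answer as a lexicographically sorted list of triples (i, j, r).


Reconstructing r_w from the 47 given conditions:

  0  0  0  1  1  1  1  1  1  1  1  1
  0  0  0  1  1  2  2  2  2  2  2  2
  0  0  0  1  1  2  2  2  2  2  2  3
  0  0  0  1  1  2  2  3  3  3  3  4
  0  0  0  1  2  3  3  4  4  4  4  5
  0  0  0  1  2  3  3  4  4  5  5  6
  0  0  0  1  2  3  3  4  5  6  6  7
  1  1  1  2  3  4  4  5  6  7  7  8
  1  1  1  2  3  4  5  6  7  8  8  9
  1  2  2  3  4  5  6  7  8  9  9  10
  1  2  2  3  4  5  6  7  8  9  10  11
  1  2  3  4  5  6  7  8  9  10  11  12

second differences of R give the permutation w = (4, 6, 12, 8, 5, 10, 9, 1, 7, 2, 11, 3).

|D(w)|=36, |Ess(w)|=8:

[(3, 11, 2), (4, 5, 1), (4, 7, 2), (6, 9, 4), (7, 3, 0), (7, 7, 3), (9, 3, 1), (11, 3, 2)]


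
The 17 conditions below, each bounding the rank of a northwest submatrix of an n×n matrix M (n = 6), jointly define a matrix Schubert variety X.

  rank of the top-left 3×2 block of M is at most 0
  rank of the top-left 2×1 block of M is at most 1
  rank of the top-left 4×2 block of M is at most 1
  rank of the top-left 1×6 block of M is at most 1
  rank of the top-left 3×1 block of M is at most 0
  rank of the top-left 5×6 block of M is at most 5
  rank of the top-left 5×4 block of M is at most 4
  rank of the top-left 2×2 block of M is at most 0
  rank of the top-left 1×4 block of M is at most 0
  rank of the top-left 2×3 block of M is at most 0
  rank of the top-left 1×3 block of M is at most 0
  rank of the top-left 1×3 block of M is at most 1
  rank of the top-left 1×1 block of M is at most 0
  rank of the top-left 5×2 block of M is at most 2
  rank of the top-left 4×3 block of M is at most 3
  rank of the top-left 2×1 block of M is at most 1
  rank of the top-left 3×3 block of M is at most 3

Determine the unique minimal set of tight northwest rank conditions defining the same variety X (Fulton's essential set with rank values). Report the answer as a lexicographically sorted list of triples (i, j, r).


Computing R[i][j] = min implied NW-rank bound (n=6, 17 conditions):

  0 | 0 | 0 | 0 | 1 | 1
  0 | 0 | 0 | 1 | 2 | 2
  0 | 0 | 1 | 2 | 3 | 3
  1 | 1 | 2 | 3 | 4 | 4
  1 | 2 | 3 | 4 | 5 | 5
  1 | 2 | 3 | 4 | 5 | 6

so w = (5, 4, 3, 1, 2, 6).

ℓ(w)=9; the 3 essential cells (i,j,r):

[(1, 4, 0), (2, 3, 0), (3, 2, 0)]


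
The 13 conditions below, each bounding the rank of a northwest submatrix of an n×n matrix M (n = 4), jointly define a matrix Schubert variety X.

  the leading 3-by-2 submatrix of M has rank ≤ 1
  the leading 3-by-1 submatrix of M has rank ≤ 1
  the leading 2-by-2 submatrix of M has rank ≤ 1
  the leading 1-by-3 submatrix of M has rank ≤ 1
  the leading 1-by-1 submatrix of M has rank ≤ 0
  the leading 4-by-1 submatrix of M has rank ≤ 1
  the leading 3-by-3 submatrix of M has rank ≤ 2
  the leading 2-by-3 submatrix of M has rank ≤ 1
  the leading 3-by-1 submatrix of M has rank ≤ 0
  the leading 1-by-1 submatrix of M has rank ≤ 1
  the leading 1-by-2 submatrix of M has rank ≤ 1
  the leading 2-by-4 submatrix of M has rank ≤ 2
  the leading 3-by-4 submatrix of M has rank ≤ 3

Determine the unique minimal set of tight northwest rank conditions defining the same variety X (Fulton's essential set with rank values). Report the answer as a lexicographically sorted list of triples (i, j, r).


The tightest implied rank at each (i,j), from the 13 conditions:

  R[1]: 0  1  1  1
  R[2]: 0  1  1  2
  R[3]: 0  1  2  3
  R[4]: 1  2  3  4

second differences of R give the permutation w = (2, 4, 3, 1).

Rothe diagram D(w) (4 cells), 2 SE-corners (essential conditions):

[(2, 3, 1), (3, 1, 0)]
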